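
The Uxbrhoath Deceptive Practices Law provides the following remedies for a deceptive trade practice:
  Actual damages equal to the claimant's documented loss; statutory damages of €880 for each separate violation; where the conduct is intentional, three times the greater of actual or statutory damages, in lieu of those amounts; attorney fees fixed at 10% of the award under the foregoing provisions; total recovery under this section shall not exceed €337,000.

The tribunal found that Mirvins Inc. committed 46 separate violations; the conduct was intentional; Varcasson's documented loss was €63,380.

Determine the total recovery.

Total recovery: €209,154

Statutory damages: 46 × €880 = €40,480
Greater of actual damages (€63,380) or statutory damages (€40,480): €63,380
Trebled: 3 × €63,380 = €190,140
Attorney fees: 10% of €190,140 = €19,014
Total before cap: €190,140 + €19,014 = €209,154
Cap at €337,000: €209,154 is within the cap, no reduction.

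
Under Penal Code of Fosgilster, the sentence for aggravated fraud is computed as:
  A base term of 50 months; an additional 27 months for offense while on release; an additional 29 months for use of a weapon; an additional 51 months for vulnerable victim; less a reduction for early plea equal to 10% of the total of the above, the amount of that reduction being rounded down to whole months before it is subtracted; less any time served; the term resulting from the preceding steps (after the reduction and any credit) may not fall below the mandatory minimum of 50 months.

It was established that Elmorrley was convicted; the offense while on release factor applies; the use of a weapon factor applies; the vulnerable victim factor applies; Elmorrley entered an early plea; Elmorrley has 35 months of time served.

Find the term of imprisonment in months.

Offense while on release enhancement: +27 months
Use of a weapon enhancement: +29 months
Vulnerable victim enhancement: +51 months
Adjusted term: 50 months + 27 months + 29 months + 51 months = 157 months
Early plea reduction: 10% of 157 months = 15 months (rounded down)
After reduction: 157 − 15 = 142 months
Less time served: 142 months − 35 months = 107 months
Minimum 50 months: 107 months meets the minimum, no increase.

107 months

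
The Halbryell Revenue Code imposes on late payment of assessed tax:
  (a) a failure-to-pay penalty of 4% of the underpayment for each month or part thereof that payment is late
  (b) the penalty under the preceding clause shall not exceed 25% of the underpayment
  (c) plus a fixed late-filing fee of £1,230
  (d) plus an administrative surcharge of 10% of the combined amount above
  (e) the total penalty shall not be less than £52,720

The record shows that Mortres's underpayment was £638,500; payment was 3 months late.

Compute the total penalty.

Accrued rate: 4% × 3 = 12%, capped at 25% → 12%
Failure-to-pay penalty: 12% of £638,500 = £76,620
Penalty before surcharge: £76,620 + £1,230 = £77,850
Administrative surcharge: 10% of £77,850 = £7,785
Total penalty: £77,850 + £7,785 = £85,635
Minimum £52,720: £85,635 meets the minimum, no increase.

£85,635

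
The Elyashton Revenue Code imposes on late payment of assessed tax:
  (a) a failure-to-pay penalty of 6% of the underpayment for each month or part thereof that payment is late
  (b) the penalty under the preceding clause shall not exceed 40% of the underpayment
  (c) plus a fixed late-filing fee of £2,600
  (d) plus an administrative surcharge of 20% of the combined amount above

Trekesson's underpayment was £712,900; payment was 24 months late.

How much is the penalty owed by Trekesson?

£345,312

Accrued rate: 6% × 24 = 144%, capped at 40% → 40%
Failure-to-pay penalty: 40% of £712,900 = £285,160
Penalty before surcharge: £285,160 + £2,600 = £287,760
Administrative surcharge: 20% of £287,760 = £57,552
Total penalty: £287,760 + £57,552 = £345,312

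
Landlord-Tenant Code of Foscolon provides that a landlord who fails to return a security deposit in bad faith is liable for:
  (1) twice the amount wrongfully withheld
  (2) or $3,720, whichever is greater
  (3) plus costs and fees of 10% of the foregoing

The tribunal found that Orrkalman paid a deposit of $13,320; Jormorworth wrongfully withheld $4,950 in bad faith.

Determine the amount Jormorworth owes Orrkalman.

Doubled: 2 × $4,950 = $9,900
Minimum $3,720: $9,900 meets the minimum, no increase.
Costs and fees: 10% of $9,900 = $990
Total recovery: $9,900 + $990 = $10,890

Recovery: $10,890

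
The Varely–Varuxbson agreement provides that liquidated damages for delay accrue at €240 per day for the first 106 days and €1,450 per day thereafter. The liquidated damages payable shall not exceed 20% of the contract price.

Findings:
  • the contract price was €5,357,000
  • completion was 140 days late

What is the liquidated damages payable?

€74,740

First 106 days: 106 × €240 = €25,440
Remaining days: (140 − 106) × €1,450 = €49,300
Accrued per-day damages: €25,440 + €49,300 = €74,740
Cap: 20% of €5,357,000 = €1,071,400
Cap at €1,071,400: €74,740 is within the cap, no reduction.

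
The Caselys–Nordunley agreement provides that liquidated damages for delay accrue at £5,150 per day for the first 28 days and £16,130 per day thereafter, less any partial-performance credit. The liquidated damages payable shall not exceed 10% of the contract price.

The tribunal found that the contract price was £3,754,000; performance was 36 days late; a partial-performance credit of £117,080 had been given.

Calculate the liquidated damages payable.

First 28 days: 28 × £5,150 = £144,200
Remaining days: (36 − 28) × £16,130 = £129,040
Accrued per-day damages: £144,200 + £129,040 = £273,240
Less partial-performance credit: £273,240 − £117,080 = £156,160
Cap: 10% of £3,754,000 = £375,400
Cap at £375,400: £156,160 is within the cap, no reduction.

£156,160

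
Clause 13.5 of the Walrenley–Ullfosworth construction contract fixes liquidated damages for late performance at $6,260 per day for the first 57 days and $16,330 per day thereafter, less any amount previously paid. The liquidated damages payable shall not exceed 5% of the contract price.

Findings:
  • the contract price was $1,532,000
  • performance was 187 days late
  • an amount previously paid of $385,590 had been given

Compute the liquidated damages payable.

First 57 days: 57 × $6,260 = $356,820
Remaining days: (187 − 57) × $16,330 = $2,122,900
Accrued per-day damages: $356,820 + $2,122,900 = $2,479,720
Less amount previously paid: $2,479,720 − $385,590 = $2,094,130
Cap: 5% of $1,532,000 = $76,600
Cap at $76,600: $2,094,130 exceeds the cap → $76,600

$76,600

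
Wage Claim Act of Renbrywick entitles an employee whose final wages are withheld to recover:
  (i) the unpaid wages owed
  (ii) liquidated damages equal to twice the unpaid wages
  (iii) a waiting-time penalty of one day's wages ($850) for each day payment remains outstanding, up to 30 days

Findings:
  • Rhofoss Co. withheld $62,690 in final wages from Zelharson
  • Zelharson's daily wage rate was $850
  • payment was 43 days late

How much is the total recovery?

Doubled: 2 × $62,690 = $125,380
Penalty days: min(43, 30) = 30
Waiting-time penalty: 30 × $850 = $25,500
Total award: $62,690 + $125,380 + $25,500 = $213,570

$213,570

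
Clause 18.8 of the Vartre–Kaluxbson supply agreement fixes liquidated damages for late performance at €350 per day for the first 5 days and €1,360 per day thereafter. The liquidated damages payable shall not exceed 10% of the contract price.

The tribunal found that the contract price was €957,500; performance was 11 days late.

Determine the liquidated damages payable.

First 5 days: 5 × €350 = €1,750
Remaining days: (11 − 5) × €1,360 = €8,160
Accrued per-day damages: €1,750 + €8,160 = €9,910
Cap: 10% of €957,500 = €95,750
Cap at €95,750: €9,910 is within the cap, no reduction.

€9,910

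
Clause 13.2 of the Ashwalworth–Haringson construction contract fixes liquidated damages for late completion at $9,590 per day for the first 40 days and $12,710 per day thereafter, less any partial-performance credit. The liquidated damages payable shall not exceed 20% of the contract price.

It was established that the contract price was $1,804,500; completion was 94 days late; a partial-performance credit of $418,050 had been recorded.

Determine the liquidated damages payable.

First 40 days: 40 × $9,590 = $383,600
Remaining days: (94 − 40) × $12,710 = $686,340
Accrued per-day damages: $383,600 + $686,340 = $1,069,940
Less partial-performance credit: $1,069,940 − $418,050 = $651,890
Cap: 20% of $1,804,500 = $360,900
Cap at $360,900: $651,890 exceeds the cap → $360,900

$360,900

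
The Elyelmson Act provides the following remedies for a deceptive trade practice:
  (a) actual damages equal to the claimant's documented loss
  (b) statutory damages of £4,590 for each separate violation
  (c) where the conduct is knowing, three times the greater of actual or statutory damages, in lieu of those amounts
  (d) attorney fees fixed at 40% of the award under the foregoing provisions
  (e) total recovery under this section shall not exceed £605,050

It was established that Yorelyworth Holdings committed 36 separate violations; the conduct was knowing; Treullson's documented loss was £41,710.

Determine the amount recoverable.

£605,050

Statutory damages: 36 × £4,590 = £165,240
Greater of actual damages (£41,710) or statutory damages (£165,240): £165,240
Trebled: 3 × £165,240 = £495,720
Attorney fees: 40% of £495,720 = £198,288
Total before cap: £495,720 + £198,288 = £694,008
Cap at £605,050: £694,008 exceeds the cap → £605,050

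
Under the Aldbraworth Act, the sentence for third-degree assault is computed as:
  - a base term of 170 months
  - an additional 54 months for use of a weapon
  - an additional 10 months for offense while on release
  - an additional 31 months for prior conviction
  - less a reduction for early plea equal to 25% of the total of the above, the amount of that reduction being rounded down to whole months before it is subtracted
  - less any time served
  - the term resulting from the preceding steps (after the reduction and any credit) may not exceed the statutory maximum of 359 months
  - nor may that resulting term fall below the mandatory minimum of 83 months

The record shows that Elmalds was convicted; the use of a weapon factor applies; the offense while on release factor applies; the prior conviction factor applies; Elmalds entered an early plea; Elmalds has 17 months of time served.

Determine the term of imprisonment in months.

Use of a weapon enhancement: +54 months
Offense while on release enhancement: +10 months
Prior conviction enhancement: +31 months
Adjusted term: 170 months + 54 months + 10 months + 31 months = 265 months
Early plea reduction: 25% of 265 months = 66 months (rounded down)
After reduction: 265 − 66 = 199 months
Less time served: 199 months − 17 months = 182 months
Cap at 359 months: 182 months is within the cap, no reduction.
Minimum 83 months: 182 months meets the minimum, no increase.

182 months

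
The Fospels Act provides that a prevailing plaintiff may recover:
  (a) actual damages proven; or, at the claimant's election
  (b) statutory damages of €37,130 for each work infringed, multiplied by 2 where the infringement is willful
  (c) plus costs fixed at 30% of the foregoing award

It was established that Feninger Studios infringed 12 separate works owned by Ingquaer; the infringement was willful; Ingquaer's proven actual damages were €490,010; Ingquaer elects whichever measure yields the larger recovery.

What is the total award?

Award: €1,158,456

Statutory damages: 12 × €37,130 = €445,560
Doubled: 2 × €445,560 = €891,120
Greater of actual damages (€490,010) or enhanced statutory damages (€891,120): €891,120
Costs: 30% of €891,120 = €267,336
Award plus costs: €891,120 + €267,336 = €1,158,456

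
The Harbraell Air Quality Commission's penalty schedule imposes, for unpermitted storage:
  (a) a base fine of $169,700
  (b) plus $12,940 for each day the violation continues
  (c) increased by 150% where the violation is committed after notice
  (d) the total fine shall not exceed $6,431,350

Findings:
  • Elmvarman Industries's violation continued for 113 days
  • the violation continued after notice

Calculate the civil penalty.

Civil penalty: $4,079,800

Per-day component: 113 × $12,940 = $1,462,220
Base plus per-day: $169,700 + $1,462,220 = $1,631,920
Enhancement: 150% of $1,631,920 = $2,447,880
Enhanced fine: $1,631,920 + $2,447,880 = $4,079,800
Cap at $6,431,350: $4,079,800 is within the cap, no reduction.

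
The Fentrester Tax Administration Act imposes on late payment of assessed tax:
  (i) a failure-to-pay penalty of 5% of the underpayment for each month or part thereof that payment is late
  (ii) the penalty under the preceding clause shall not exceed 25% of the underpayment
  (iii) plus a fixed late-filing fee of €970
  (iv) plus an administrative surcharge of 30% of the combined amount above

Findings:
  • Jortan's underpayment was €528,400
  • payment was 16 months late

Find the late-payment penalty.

Accrued rate: 5% × 16 = 80%, capped at 25% → 25%
Failure-to-pay penalty: 25% of €528,400 = €132,100
Penalty before surcharge: €132,100 + €970 = €133,070
Administrative surcharge: 30% of €133,070 = €39,921
Total penalty: €133,070 + €39,921 = €172,991

€172,991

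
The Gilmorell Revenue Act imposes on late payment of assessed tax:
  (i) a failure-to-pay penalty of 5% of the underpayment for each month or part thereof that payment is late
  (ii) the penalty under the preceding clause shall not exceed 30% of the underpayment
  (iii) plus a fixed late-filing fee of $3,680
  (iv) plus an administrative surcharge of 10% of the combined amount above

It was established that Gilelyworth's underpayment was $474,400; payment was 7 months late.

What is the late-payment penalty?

$160,600

Accrued rate: 5% × 7 = 35%, capped at 30% → 30%
Failure-to-pay penalty: 30% of $474,400 = $142,320
Penalty before surcharge: $142,320 + $3,680 = $146,000
Administrative surcharge: 10% of $146,000 = $14,600
Total penalty: $146,000 + $14,600 = $160,600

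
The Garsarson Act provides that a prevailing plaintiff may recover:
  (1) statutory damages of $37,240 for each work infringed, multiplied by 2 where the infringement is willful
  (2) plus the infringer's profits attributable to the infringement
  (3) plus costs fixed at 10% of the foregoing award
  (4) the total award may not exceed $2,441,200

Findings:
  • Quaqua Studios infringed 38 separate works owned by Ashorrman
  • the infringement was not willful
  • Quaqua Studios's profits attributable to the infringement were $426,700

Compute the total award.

$2,026,002

Statutory damages: 38 × $37,240 = $1,415,120
Infringement not willful: no ×2 enhancement.
Combined award: $1,415,120 + $426,700 = $1,841,820
Costs: 10% of $1,841,820 = $184,182
Award plus costs: $1,841,820 + $184,182 = $2,026,002
Cap at $2,441,200: $2,026,002 is within the cap, no reduction.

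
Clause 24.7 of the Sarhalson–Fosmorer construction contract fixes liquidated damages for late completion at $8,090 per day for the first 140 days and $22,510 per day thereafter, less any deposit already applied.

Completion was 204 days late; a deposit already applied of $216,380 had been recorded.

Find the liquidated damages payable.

First 140 days: 140 × $8,090 = $1,132,600
Remaining days: (204 − 140) × $22,510 = $1,440,640
Accrued per-day damages: $1,132,600 + $1,440,640 = $2,573,240
Less deposit already applied: $2,573,240 − $216,380 = $2,356,860

$2,356,860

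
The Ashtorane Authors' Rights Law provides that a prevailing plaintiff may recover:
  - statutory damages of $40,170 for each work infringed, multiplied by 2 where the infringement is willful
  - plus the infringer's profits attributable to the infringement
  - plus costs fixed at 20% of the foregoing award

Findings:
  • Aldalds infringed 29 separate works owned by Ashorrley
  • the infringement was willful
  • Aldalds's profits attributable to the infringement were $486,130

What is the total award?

Award: $3,379,188

Statutory damages: 29 × $40,170 = $1,164,930
Doubled: 2 × $1,164,930 = $2,329,860
Combined award: $2,329,860 + $486,130 = $2,815,990
Costs: 20% of $2,815,990 = $563,198
Award plus costs: $2,815,990 + $563,198 = $3,379,188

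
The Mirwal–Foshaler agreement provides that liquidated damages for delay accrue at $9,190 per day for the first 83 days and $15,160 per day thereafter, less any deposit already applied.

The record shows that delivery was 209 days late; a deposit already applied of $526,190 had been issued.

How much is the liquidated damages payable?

First 83 days: 83 × $9,190 = $762,770
Remaining days: (209 − 83) × $15,160 = $1,910,160
Accrued per-day damages: $762,770 + $1,910,160 = $2,672,930
Less deposit already applied: $2,672,930 − $526,190 = $2,146,740

Liquidated damages: $2,146,740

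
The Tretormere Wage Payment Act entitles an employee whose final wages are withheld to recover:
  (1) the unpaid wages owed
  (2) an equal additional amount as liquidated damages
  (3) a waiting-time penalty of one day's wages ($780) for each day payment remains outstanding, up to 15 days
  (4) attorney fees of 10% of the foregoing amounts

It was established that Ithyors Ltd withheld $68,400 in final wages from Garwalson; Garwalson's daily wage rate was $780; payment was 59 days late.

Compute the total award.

$163,350

Liquidated damages (equal amount): $68,400
Penalty days: min(59, 15) = 15
Waiting-time penalty: 15 × $780 = $11,700
Subtotal: $68,400 + $68,400 + $11,700 = $148,500
Attorney fees: 10% of $148,500 = $14,850
Total award: $148,500 + $14,850 = $163,350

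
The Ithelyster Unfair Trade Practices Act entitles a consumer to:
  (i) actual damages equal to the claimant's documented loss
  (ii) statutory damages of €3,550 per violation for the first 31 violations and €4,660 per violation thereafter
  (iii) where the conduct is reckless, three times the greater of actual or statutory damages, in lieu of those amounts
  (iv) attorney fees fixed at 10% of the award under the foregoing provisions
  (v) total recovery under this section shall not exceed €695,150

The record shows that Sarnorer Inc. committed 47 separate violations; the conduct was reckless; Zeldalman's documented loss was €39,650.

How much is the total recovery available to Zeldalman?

First 31 violations: 31 × €3,550 = €110,050
Remaining violations: (47 − 31) × €4,660 = €74,560
Statutory damages: €110,050 + €74,560 = €184,610
Greater of actual damages (€39,650) or statutory damages (€184,610): €184,610
Trebled: 3 × €184,610 = €553,830
Attorney fees: 10% of €553,830 = €55,383
Total before cap: €553,830 + €55,383 = €609,213
Cap at €695,150: €609,213 is within the cap, no reduction.

€609,213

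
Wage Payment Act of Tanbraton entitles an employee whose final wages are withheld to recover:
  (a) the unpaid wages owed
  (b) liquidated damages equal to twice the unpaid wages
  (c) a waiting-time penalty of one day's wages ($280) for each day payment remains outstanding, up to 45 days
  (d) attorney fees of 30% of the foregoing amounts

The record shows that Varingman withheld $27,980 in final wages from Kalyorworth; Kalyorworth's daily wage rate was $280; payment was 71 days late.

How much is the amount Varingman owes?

Doubled: 2 × $27,980 = $55,960
Penalty days: min(71, 45) = 45
Waiting-time penalty: 45 × $280 = $12,600
Subtotal: $27,980 + $55,960 + $12,600 = $96,540
Attorney fees: 30% of $96,540 = $28,962
Total award: $96,540 + $28,962 = $125,502

$125,502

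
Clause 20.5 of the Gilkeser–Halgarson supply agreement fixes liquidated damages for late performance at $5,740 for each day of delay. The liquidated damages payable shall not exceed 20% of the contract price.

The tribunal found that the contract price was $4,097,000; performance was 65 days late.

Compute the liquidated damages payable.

$373,100

Per-day damages: 65 × $5,740 = $373,100
Cap: 20% of $4,097,000 = $819,400
Cap at $819,400: $373,100 is within the cap, no reduction.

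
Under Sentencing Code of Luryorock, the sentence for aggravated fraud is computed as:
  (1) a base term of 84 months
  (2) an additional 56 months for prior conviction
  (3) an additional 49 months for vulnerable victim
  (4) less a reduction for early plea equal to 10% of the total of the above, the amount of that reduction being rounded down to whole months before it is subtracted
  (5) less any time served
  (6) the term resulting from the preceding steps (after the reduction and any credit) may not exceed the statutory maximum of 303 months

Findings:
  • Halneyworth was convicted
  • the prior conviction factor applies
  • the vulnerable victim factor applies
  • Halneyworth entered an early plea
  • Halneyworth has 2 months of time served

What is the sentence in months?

169 months

Prior conviction enhancement: +56 months
Vulnerable victim enhancement: +49 months
Adjusted term: 84 months + 56 months + 49 months = 189 months
Early plea reduction: 10% of 189 months = 18 months (rounded down)
After reduction: 189 − 18 = 171 months
Less time served: 171 months − 2 months = 169 months
Cap at 303 months: 169 months is within the cap, no reduction.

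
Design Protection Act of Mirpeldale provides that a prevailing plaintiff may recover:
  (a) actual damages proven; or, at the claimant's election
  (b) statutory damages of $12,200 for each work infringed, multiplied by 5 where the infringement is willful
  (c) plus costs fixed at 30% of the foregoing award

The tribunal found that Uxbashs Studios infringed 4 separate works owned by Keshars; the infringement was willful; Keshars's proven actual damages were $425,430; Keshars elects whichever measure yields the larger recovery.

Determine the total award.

$553,059

Statutory damages: 4 × $12,200 = $48,800
Multiplied by 5: 5 × $48,800 = $244,000
Greater of actual damages ($425,430) or enhanced statutory damages ($244,000): $425,430
Costs: 30% of $425,430 = $127,629
Award plus costs: $425,430 + $127,629 = $553,059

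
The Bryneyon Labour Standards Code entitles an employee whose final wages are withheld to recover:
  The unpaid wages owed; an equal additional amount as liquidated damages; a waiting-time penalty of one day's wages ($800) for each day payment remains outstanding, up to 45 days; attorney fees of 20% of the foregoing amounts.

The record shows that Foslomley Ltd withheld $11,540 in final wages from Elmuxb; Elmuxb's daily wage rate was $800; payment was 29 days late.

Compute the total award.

Liquidated damages (equal amount): $11,540
Penalty days: min(29, 45) = 29
Waiting-time penalty: 29 × $800 = $23,200
Subtotal: $11,540 + $11,540 + $23,200 = $46,280
Attorney fees: 20% of $46,280 = $9,256
Total award: $46,280 + $9,256 = $55,536

$55,536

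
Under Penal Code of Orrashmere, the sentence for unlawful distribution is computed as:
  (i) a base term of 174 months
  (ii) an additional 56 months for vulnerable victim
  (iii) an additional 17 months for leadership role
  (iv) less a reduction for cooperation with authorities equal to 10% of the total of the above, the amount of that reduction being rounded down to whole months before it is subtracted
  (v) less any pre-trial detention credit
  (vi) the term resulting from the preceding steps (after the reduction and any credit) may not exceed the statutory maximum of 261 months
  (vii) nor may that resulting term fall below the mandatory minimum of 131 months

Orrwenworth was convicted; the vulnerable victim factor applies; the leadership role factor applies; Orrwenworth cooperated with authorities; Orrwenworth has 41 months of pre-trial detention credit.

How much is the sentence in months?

Vulnerable victim enhancement: +56 months
Leadership role enhancement: +17 months
Adjusted term: 174 months + 56 months + 17 months = 247 months
Cooperation with authorities reduction: 10% of 247 months = 24 months (rounded down)
After reduction: 247 − 24 = 223 months
Less pre-trial detention credit: 223 months − 41 months = 182 months
Cap at 261 months: 182 months is within the cap, no reduction.
Minimum 131 months: 182 months meets the minimum, no increase.

Sentence: 182 months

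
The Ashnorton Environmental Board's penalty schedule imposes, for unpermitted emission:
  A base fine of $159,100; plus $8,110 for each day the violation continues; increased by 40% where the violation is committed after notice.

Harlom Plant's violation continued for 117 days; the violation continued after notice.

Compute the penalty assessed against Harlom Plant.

$1,551,158

Per-day component: 117 × $8,110 = $948,870
Base plus per-day: $159,100 + $948,870 = $1,107,970
Enhancement: 40% of $1,107,970 = $443,188
Enhanced fine: $1,107,970 + $443,188 = $1,551,158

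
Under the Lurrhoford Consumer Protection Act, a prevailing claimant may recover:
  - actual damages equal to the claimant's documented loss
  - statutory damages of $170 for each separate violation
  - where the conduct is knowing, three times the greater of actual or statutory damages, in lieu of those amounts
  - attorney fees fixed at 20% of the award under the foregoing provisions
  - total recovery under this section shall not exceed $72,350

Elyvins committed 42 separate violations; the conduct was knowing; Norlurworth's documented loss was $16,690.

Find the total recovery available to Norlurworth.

Statutory damages: 42 × $170 = $7,140
Greater of actual damages ($16,690) or statutory damages ($7,140): $16,690
Trebled: 3 × $16,690 = $50,070
Attorney fees: 20% of $50,070 = $10,014
Total before cap: $50,070 + $10,014 = $60,084
Cap at $72,350: $60,084 is within the cap, no reduction.

$60,084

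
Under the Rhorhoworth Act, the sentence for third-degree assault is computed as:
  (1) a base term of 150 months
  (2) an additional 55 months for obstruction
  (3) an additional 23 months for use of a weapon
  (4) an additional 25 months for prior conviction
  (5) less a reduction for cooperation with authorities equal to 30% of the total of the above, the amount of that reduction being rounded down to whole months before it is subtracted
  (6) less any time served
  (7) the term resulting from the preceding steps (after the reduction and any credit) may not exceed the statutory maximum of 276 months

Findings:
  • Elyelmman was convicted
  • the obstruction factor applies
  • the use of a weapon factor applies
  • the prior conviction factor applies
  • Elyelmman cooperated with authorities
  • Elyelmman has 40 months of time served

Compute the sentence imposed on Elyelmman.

138 months

Obstruction enhancement: +55 months
Use of a weapon enhancement: +23 months
Prior conviction enhancement: +25 months
Adjusted term: 150 months + 55 months + 23 months + 25 months = 253 months
Cooperation with authorities reduction: 30% of 253 months = 75 months (rounded down)
After reduction: 253 − 75 = 178 months
Less time served: 178 months − 40 months = 138 months
Cap at 276 months: 138 months is within the cap, no reduction.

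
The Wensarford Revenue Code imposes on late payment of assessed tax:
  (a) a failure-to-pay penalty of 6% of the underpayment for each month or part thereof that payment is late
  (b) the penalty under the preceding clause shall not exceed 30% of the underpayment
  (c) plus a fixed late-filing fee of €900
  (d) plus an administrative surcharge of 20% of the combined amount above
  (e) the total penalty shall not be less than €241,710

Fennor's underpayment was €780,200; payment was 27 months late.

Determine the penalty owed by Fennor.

€281,952

Accrued rate: 6% × 27 = 162%, capped at 30% → 30%
Failure-to-pay penalty: 30% of €780,200 = €234,060
Penalty before surcharge: €234,060 + €900 = €234,960
Administrative surcharge: 20% of €234,960 = €46,992
Total penalty: €234,960 + €46,992 = €281,952
Minimum €241,710: €281,952 meets the minimum, no increase.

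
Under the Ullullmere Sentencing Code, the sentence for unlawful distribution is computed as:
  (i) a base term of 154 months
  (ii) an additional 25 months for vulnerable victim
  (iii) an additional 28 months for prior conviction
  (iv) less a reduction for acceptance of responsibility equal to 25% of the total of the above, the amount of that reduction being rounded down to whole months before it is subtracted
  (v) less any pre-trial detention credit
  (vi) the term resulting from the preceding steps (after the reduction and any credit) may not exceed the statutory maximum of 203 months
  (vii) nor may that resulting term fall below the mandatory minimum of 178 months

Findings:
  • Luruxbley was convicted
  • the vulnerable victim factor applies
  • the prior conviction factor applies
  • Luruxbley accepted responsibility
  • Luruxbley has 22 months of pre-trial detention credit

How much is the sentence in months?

178 months

Vulnerable victim enhancement: +25 months
Prior conviction enhancement: +28 months
Adjusted term: 154 months + 25 months + 28 months = 207 months
Acceptance of responsibility reduction: 25% of 207 months = 51 months (rounded down)
After reduction: 207 − 51 = 156 months
Less pre-trial detention credit: 156 months − 22 months = 134 months
Cap at 203 months: 134 months is within the cap, no reduction.
Minimum 178 months: 134 months is below the minimum → 178 months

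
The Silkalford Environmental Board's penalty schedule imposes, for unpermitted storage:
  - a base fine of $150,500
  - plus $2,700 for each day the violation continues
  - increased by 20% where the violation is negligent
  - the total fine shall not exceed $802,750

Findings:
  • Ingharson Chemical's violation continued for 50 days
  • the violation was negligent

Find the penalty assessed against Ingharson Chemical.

Per-day component: 50 × $2,700 = $135,000
Base plus per-day: $150,500 + $135,000 = $285,500
Enhancement: 20% of $285,500 = $57,100
Enhanced fine: $285,500 + $57,100 = $342,600
Cap at $802,750: $342,600 is within the cap, no reduction.

$342,600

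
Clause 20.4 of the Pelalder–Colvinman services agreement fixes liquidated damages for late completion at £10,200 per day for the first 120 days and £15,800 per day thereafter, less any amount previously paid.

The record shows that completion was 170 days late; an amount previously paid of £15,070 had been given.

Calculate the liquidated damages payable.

First 120 days: 120 × £10,200 = £1,224,000
Remaining days: (170 − 120) × £15,800 = £790,000
Accrued per-day damages: £1,224,000 + £790,000 = £2,014,000
Less amount previously paid: £2,014,000 − £15,070 = £1,998,930

£1,998,930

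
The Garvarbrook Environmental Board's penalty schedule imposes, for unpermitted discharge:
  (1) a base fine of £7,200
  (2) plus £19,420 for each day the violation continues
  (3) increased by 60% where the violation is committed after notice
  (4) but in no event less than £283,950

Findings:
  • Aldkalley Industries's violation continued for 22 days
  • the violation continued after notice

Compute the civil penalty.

£695,104

Per-day component: 22 × £19,420 = £427,240
Base plus per-day: £7,200 + £427,240 = £434,440
Enhancement: 60% of £434,440 = £260,664
Enhanced fine: £434,440 + £260,664 = £695,104
Minimum £283,950: £695,104 meets the minimum, no increase.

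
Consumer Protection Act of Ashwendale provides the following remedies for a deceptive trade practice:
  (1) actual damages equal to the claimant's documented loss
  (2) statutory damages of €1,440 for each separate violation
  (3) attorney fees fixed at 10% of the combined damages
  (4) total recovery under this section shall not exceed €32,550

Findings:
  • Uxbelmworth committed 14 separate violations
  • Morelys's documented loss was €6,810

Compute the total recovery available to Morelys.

Total recovery: €29,667

Statutory damages: 14 × €1,440 = €20,160
Combined damages: €6,810 + €20,160 = €26,970
Attorney fees: 10% of €26,970 = €2,697
Total before cap: €26,970 + €2,697 = €29,667
Cap at €32,550: €29,667 is within the cap, no reduction.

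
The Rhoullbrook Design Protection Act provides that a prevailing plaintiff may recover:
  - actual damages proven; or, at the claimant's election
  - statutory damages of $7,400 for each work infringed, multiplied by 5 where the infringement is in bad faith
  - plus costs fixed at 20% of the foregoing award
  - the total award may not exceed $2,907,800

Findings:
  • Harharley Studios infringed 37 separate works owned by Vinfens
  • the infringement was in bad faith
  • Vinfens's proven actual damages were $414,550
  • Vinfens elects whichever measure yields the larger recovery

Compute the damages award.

$1,642,800

Statutory damages: 37 × $7,400 = $273,800
Multiplied by 5: 5 × $273,800 = $1,369,000
Greater of actual damages ($414,550) or enhanced statutory damages ($1,369,000): $1,369,000
Costs: 20% of $1,369,000 = $273,800
Award plus costs: $1,369,000 + $273,800 = $1,642,800
Cap at $2,907,800: $1,642,800 is within the cap, no reduction.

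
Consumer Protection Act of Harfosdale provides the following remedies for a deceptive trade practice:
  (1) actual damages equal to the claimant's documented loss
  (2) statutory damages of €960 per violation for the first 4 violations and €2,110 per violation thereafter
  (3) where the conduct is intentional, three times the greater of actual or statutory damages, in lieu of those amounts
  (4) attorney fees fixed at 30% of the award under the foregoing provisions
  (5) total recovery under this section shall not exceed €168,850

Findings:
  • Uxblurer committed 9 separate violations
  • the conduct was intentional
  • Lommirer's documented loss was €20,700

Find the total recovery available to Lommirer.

First 4 violations: 4 × €960 = €3,840
Remaining violations: (9 − 4) × €2,110 = €10,550
Statutory damages: €3,840 + €10,550 = €14,390
Greater of actual damages (€20,700) or statutory damages (€14,390): €20,700
Trebled: 3 × €20,700 = €62,100
Attorney fees: 30% of €62,100 = €18,630
Total before cap: €62,100 + €18,630 = €80,730
Cap at €168,850: €80,730 is within the cap, no reduction.

€80,730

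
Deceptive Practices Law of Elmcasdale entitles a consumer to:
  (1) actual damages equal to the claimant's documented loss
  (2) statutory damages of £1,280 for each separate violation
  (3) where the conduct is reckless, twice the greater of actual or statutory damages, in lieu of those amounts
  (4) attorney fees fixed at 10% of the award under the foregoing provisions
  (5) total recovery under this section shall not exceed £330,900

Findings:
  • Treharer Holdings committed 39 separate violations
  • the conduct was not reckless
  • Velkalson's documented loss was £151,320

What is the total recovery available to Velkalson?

Statutory damages: 39 × £1,280 = £49,920
Conduct not reckless: the in-lieu enhancement does not apply.
Actual plus statutory damages: £151,320 + £49,920 = £201,240
Attorney fees: 10% of £201,240 = £20,124
Total before cap: £201,240 + £20,124 = £221,364
Cap at £330,900: £221,364 is within the cap, no reduction.

£221,364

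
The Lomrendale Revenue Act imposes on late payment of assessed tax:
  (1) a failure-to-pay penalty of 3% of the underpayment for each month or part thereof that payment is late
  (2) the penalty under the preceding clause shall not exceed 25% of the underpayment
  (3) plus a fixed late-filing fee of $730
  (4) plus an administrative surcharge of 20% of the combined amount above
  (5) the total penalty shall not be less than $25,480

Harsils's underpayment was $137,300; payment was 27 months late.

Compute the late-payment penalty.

$42,066

Accrued rate: 3% × 27 = 81%, capped at 25% → 25%
Failure-to-pay penalty: 25% of $137,300 = $34,325
Penalty before surcharge: $34,325 + $730 = $35,055
Administrative surcharge: 20% of $35,055 = $7,011
Total penalty: $35,055 + $7,011 = $42,066
Minimum $25,480: $42,066 meets the minimum, no increase.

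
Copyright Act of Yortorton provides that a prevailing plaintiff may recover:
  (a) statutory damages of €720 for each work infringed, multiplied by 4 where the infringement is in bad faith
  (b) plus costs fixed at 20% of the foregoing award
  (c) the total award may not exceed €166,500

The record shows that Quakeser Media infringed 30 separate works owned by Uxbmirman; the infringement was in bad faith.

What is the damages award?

Statutory damages: 30 × €720 = €21,600
Multiplied by 4: 4 × €21,600 = €86,400
Costs: 20% of €86,400 = €17,280
Award plus costs: €86,400 + €17,280 = €103,680
Cap at €166,500: €103,680 is within the cap, no reduction.

€103,680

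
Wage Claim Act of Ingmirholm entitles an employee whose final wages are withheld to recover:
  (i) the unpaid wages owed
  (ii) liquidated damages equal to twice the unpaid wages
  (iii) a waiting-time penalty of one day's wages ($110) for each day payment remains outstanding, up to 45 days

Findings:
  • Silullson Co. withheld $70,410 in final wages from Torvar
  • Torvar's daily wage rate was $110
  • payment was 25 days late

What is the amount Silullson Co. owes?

Doubled: 2 × $70,410 = $140,820
Penalty days: min(25, 45) = 25
Waiting-time penalty: 25 × $110 = $2,750
Total award: $70,410 + $140,820 + $2,750 = $213,980

$213,980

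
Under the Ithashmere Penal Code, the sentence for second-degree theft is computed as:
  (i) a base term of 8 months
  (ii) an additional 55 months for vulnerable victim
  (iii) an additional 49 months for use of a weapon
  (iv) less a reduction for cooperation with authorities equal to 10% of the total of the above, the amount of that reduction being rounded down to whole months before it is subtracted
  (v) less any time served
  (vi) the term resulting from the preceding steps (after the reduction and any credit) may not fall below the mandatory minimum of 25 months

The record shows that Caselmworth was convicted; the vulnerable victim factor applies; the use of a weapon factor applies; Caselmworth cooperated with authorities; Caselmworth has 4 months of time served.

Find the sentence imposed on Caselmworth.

Vulnerable victim enhancement: +55 months
Use of a weapon enhancement: +49 months
Adjusted term: 8 months + 55 months + 49 months = 112 months
Cooperation with authorities reduction: 10% of 112 months = 11 months (rounded down)
After reduction: 112 − 11 = 101 months
Less time served: 101 months − 4 months = 97 months
Minimum 25 months: 97 months meets the minimum, no increase.

97 months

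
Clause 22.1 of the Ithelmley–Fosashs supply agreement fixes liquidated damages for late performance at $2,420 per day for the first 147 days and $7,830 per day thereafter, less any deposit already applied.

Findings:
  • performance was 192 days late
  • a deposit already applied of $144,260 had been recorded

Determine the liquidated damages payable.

First 147 days: 147 × $2,420 = $355,740
Remaining days: (192 − 147) × $7,830 = $352,350
Accrued per-day damages: $355,740 + $352,350 = $708,090
Less deposit already applied: $708,090 − $144,260 = $563,830

$563,830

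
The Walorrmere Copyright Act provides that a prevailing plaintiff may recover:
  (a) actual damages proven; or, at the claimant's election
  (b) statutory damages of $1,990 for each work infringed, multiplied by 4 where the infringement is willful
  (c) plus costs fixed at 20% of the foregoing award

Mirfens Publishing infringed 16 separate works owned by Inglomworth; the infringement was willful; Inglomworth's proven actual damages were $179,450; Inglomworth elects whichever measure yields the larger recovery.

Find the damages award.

$215,340

Statutory damages: 16 × $1,990 = $31,840
Multiplied by 4: 4 × $31,840 = $127,360
Greater of actual damages ($179,450) or enhanced statutory damages ($127,360): $179,450
Costs: 20% of $179,450 = $35,890
Award plus costs: $179,450 + $35,890 = $215,340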